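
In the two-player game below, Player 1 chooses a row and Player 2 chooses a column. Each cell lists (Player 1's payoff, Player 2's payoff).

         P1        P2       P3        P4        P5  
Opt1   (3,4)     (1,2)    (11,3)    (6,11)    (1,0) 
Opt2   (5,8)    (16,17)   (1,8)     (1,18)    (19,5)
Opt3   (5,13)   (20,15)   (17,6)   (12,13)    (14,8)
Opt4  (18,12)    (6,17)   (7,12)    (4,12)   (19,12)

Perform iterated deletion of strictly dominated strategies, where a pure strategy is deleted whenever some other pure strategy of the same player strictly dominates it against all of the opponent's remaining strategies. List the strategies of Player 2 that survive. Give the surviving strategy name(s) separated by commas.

Row Opt1 is eliminated: Opt3 beats it against every remaining column (P1: 5>3, P2: 20>1, P3: 17>11, P4: 12>6, P5: 14>1).
For Player 2, P2 strictly dominates P1 on the remaining rows (Opt2: 17>8, Opt3: 15>13, Opt4: 17>12); eliminate P1.
For Player 2, P2 strictly dominates P3 on the remaining rows (Opt2: 17>8, Opt3: 15>6, Opt4: 17>12); eliminate P3.
Player 2's strategy P5 is strictly dominated by P2 (Opt2: 17>5, Opt3: 15>8, Opt4: 17>12) and is removed.
Row Opt2 is eliminated: Opt3 beats it against every remaining column (P2: 20>16, P4: 12>1).
Player 1's strategy Opt4 is strictly dominated by Opt3 (P2: 20>6, P4: 12>4) and is removed.
Column P4 is eliminated: P2 beats it against every remaining row (Opt3: 15>13).
Among the remaining strategies, none is strictly dominated by another pure strategy of the same player, so the elimination stops.
Surviving strategies — Player 1: {Opt3}; Player 2: {P2}.

P2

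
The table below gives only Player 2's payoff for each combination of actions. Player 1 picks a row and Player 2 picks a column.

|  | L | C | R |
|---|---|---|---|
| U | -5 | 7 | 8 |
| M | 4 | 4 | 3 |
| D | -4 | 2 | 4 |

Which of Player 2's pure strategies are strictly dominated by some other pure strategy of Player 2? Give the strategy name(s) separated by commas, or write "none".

Nothing dominates L: C at M (4=4); R at M (4>3).
C is not dominated — it holds its own against L at U (7>-5); R at M (4>3).
R is not dominated — it holds its own against L at U (8>-5); C at U (8>7).

none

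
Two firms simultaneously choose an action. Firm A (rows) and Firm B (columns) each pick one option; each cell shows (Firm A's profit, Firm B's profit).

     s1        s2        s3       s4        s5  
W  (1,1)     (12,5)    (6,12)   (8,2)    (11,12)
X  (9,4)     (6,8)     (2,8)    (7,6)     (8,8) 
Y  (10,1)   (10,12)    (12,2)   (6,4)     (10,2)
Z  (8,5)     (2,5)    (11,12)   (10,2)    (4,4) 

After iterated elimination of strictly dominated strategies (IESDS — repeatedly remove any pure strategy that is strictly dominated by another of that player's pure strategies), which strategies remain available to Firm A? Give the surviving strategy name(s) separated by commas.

For Firm B, s3 strictly dominates s1 on the remaining rows (W: 12>1, X: 8>4, Y: 2>1, Z: 12>5); eliminate s1.
Firm A's strategy X is strictly dominated by W (s2: 12>6, s3: 6>2, s4: 8>7, s5: 11>8) and is removed.
Column s4 is eliminated: s2 beats it against every remaining row (W: 5>2, Y: 12>4, Z: 5>2).
For Firm A, Y strictly dominates Z on the remaining columns (s2: 10>2, s3: 12>11, s5: 10>4); eliminate Z.
Among the remaining strategies, none is strictly dominated by another pure strategy of the same player, so the elimination stops.
Surviving strategies — Firm A: {W, Y}; Firm B: {s2, s3, s5}.

W, Y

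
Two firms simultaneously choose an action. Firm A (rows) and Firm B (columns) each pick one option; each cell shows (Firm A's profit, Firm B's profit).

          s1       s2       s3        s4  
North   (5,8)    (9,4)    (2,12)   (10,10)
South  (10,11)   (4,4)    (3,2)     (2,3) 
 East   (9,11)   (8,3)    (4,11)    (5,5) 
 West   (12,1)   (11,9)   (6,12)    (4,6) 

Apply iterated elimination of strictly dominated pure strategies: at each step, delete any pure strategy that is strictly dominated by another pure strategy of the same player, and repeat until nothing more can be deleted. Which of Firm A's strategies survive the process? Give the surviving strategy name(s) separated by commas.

Firm A's strategy South is strictly dominated by West (s1: 12>10, s2: 11>4, s3: 6>3, s4: 4>2) and is removed.
Column s2 is eliminated: s3 beats it against every remaining row (North: 12>4, East: 11>3, West: 12>9).
For Firm B, s3 strictly dominates s4 on the remaining rows (North: 12>10, East: 11>5, West: 12>6); eliminate s4.
For Firm A, East strictly dominates North on the remaining columns (s1: 9>5, s3: 4>2); eliminate North.
Row East is eliminated: West beats it against every remaining column (s1: 12>9, s3: 6>4).
For Firm B, s3 strictly dominates s1 on the remaining rows (West: 12>1); eliminate s1.
Among the remaining strategies, none is strictly dominated by another pure strategy of the same player, so the elimination stops.
Surviving strategies — Firm A: {West}; Firm B: {s3}.

West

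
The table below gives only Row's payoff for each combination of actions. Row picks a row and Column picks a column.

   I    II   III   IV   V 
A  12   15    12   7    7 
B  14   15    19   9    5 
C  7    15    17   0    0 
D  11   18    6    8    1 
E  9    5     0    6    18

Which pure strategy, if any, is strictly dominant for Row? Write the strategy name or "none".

none

A fails to dominate B at I (12<14).
B fails to dominate A at II (15=15).
C fails to dominate A at I (7<12).
D fails to dominate A at I (11<12).
E fails to dominate A at I (9<12).
No single strategy dominates all the others.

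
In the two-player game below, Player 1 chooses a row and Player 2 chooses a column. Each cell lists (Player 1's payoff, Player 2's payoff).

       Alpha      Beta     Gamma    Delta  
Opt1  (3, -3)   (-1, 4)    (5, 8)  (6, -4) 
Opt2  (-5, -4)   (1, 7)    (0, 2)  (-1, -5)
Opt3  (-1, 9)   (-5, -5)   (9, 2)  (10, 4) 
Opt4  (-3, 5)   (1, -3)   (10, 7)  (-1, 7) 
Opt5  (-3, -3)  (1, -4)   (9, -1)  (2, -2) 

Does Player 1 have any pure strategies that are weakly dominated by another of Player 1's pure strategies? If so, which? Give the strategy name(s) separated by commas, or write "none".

Opt1: no other strategy beats it everywhere (Opt2 at Alpha (3>-5); Opt3 at Alpha (3>-1); Opt4 at Alpha (3>-3); Opt5 at Alpha (3>-3)).
Opt4 weakly dominates Opt2 — Alpha: -3>-5, Beta: 1=1, Gamma: 10>0, Delta: -1=-1.
Opt3: no other strategy beats it everywhere (Opt1 at Gamma (9>5); Opt2 at Alpha (-1>-5); Opt4 at Alpha (-1>-3); Opt5 at Alpha (-1>-3)).
Opt4 is not dominated — it holds its own against Opt1 at Beta (1>-1); Opt2 at Alpha (-3>-5); Opt3 at Beta (1>-5); Opt5 at Gamma (10>9).
Opt5: no other strategy beats it everywhere (Opt1 at Beta (1>-1); Opt2 at Alpha (-3>-5); Opt3 at Beta (1>-5); Opt4 at Delta (2>-1)).

Opt2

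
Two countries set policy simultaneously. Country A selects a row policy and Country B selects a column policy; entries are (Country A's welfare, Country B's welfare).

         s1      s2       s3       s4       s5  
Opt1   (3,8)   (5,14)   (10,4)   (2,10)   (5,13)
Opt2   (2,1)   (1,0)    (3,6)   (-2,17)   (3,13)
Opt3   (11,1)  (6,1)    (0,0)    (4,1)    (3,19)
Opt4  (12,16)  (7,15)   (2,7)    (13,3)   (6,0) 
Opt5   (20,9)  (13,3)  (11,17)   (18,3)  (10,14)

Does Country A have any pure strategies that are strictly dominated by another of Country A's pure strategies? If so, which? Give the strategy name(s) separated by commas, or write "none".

Opt1, Opt2, Opt3, Opt4

Opt1 is strictly dominated by Opt5 (s1: 20>3, s2: 13>5, s3: 11>10, s4: 18>2, s5: 10>5).
Opt2 is strictly dominated by Opt1 (s1: 3>2, s2: 5>1, s3: 10>3, s4: 2>-2, s5: 5>3).
Opt4 strictly dominates Opt3 — s1: 12>11, s2: 7>6, s3: 2>0, s4: 13>4, s5: 6>3.
Opt4 is strictly dominated by Opt5 (s1: 20>12, s2: 13>7, s3: 11>2, s4: 18>13, s5: 10>6).
Opt5 is not dominated — it holds its own against Opt1 at s1 (20>3); Opt2 at s1 (20>2); Opt3 at s1 (20>11); Opt4 at s1 (20>12).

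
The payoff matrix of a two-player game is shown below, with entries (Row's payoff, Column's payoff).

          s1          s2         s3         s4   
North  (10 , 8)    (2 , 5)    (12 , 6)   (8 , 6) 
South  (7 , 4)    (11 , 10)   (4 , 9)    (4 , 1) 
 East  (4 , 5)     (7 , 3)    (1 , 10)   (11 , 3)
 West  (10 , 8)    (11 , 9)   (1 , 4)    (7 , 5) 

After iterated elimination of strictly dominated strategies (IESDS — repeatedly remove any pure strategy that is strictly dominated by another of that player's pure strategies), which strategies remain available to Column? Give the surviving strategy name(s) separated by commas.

s1, s2, s3

For Column, s1 strictly dominates s4 on the remaining rows (North: 8>6, South: 4>1, East: 5>3, West: 8>5); eliminate s4.
For Row, South strictly dominates East on the remaining columns (s1: 7>4, s2: 11>7, s3: 4>1); eliminate East.
Among the remaining strategies, none is strictly dominated by another pure strategy of the same player, so the elimination stops.
Surviving strategies — Row: {North, South, West}; Column: {s1, s2, s3}.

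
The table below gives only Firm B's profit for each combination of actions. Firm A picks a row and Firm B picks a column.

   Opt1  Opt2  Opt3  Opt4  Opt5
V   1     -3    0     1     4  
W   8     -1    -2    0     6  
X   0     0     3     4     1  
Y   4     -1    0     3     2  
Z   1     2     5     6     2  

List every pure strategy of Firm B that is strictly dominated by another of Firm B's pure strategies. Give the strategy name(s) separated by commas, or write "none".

Opt2, Opt3

Opt1: no other strategy beats it everywhere (Opt2 at V (1>-3); Opt3 at V (1>0); Opt4 at V (1=1); Opt5 at W (8>6)).
Opt2: dominated, since Opt4 does at least as well everywhere (V: 1>-3, W: 0>-1, X: 4>0, Y: 3>-1, Z: 6>2).
Opt3: dominated, since Opt4 does at least as well everywhere (V: 1>0, W: 0>-2, X: 4>3, Y: 3>0, Z: 6>5).
Opt4: no other strategy beats it everywhere (Opt1 at V (1=1); Opt2 at V (1>-3); Opt3 at V (1>0); Opt5 at X (4>1)).
Opt5 is not dominated — it holds its own against Opt1 at V (4>1); Opt2 at V (4>-3); Opt3 at V (4>0); Opt4 at V (4>1).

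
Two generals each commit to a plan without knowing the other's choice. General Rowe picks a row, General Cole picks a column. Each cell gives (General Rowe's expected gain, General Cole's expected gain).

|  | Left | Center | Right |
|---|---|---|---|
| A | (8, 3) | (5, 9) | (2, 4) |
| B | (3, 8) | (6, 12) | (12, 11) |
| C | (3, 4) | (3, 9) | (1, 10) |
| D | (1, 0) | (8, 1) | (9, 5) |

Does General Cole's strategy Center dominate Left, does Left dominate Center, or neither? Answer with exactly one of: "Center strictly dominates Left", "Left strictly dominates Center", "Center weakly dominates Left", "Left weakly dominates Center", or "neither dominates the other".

Compare Center to Left across each choice by General Rowe: A: 9>3, B: 12>8, C: 9>4, D: 1>0.
Every comparison favours Center, so Center strictly dominates Left.

Center strictly dominates Left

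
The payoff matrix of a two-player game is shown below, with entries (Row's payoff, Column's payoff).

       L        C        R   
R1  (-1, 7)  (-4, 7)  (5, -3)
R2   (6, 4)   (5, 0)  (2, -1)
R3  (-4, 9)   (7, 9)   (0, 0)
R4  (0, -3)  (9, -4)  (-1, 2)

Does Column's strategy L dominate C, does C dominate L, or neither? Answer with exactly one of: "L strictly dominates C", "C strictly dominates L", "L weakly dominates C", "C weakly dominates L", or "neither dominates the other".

Compare L to C across each opponent action: R1: 7=7, R2: 4>0, R3: 9=9, R4: -3>-4.
L is at least as good everywhere and strictly better somewhere (tied only at R1, R3), so L weakly but not strictly dominates C.

L weakly dominates C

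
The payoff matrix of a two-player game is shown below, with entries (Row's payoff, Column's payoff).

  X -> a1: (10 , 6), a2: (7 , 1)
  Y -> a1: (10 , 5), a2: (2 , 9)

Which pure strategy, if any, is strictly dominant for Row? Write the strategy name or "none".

none

X fails to dominate Y at a1 (10=10).
Y fails to dominate X at a1 (10=10).
No single strategy dominates all the others.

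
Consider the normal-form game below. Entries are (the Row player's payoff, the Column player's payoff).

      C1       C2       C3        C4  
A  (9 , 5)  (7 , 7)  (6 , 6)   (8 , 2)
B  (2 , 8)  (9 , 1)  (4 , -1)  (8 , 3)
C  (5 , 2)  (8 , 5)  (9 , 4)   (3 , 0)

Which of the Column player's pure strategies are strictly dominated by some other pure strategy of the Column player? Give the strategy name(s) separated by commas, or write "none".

C1 is not dominated — it holds its own against C2 at B (8>1); C3 at B (8>-1); C4 at A (5>2).
Nothing dominates C2: C1 at A (7>5); C3 at A (7>6); C4 at A (7>2).
C3 is strictly dominated by C2 (A: 7>6, B: 1>-1, C: 5>4).
C4: dominated, since C1 does at least as well everywhere (A: 5>2, B: 8>3, C: 2>0).

C3, C4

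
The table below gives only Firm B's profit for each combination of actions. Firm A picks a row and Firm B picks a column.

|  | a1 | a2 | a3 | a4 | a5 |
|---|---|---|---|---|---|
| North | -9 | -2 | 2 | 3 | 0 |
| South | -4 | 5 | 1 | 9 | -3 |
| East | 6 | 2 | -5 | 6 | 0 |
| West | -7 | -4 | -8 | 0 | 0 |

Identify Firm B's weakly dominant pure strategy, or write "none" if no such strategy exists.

a4 vs a1: North: 3>-9, South: 9>-4, East: 6=6, West: 0>-7.
a4 vs a2: North: 3>-2, South: 9>5, East: 6>2, West: 0>-4.
a4 vs a3: North: 3>2, South: 9>1, East: 6>-5, West: 0>-8.
a4 vs a5: North: 3>0, South: 9>-3, East: 6>0, West: 0=0.
a4 is at least as good as every other strategy against every opponent action, so it is weakly dominant.

a4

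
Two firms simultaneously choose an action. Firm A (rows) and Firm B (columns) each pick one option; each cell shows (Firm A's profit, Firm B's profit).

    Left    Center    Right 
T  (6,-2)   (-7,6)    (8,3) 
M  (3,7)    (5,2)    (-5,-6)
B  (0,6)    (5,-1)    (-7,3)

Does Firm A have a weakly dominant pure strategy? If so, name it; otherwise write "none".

none

T fails to dominate M at Center (-7<5).
M fails to dominate T at Left (3<6).
B fails to dominate T at Left (0<6).
No single strategy dominates all the others.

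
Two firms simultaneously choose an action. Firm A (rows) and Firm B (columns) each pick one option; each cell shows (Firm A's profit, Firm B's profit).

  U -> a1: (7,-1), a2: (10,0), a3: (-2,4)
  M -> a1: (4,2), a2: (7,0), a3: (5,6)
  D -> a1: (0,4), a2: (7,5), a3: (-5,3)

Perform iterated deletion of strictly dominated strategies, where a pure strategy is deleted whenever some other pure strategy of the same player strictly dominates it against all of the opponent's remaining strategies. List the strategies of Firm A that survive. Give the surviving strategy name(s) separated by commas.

M

Row D is eliminated: U beats it against every remaining column (a1: 7>0, a2: 10>7, a3: -2>-5).
Firm B's strategy a1 is strictly dominated by a3 (U: 4>-1, M: 6>2) and is removed.
Firm B's strategy a2 is strictly dominated by a3 (U: 4>0, M: 6>0) and is removed.
Firm A's strategy U is strictly dominated by M (a3: 5>-2) and is removed.
Among the remaining strategies, none is strictly dominated by another pure strategy of the same player, so the elimination stops.
Surviving strategies — Firm A: {M}; Firm B: {a3}.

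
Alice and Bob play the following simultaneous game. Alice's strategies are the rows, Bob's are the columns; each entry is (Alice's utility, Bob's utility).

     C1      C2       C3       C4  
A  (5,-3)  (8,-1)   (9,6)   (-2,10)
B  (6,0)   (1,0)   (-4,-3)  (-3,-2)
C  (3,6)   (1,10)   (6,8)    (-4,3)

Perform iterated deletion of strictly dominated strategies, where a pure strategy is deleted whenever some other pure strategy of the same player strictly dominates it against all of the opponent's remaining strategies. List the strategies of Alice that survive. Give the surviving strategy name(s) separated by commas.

For Alice, A strictly dominates C on the remaining columns (C1: 5>3, C2: 8>1, C3: 9>6, C4: -2>-4); eliminate C.
For Bob, C4 strictly dominates C3 on the remaining rows (A: 10>6, B: -2>-3); eliminate C3.
Among the remaining strategies, none is strictly dominated by another pure strategy of the same player, so the elimination stops.
Surviving strategies — Alice: {A, B}; Bob: {C1, C2, C4}.

A, B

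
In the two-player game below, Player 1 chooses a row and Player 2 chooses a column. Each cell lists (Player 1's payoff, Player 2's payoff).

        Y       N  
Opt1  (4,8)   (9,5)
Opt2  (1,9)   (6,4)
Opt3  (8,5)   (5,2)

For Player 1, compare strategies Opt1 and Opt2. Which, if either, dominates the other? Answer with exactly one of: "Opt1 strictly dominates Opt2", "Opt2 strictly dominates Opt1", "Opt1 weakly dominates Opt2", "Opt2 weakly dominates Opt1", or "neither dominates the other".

Opt1 strictly dominates Opt2

Opt1's payoffs vs Opt2's, by Player 2's action — Y: 4>1, N: 9>6.
Opt1 gives a strictly higher payoff against every action of Player 2, so Opt1 strictly dominates Opt2.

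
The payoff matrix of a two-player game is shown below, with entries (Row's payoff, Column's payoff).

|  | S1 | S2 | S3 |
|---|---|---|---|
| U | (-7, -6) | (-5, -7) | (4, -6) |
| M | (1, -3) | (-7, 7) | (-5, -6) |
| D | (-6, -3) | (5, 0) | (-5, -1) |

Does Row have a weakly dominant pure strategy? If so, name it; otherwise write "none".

U fails to dominate M at S1 (-7<1).
M fails to dominate U at S2 (-7<-5).
D fails to dominate U at S3 (-5<4).
No single strategy dominates all the others.

none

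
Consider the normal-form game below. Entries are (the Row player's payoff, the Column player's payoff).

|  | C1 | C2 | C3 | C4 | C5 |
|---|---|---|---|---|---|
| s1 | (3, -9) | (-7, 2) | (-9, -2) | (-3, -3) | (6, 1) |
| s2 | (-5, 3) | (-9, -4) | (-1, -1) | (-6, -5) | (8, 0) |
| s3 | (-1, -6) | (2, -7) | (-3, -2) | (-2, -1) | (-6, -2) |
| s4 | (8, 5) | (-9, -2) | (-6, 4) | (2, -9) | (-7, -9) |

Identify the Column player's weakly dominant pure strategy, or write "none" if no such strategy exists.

C1 fails to dominate C2 at s1 (-9<2).
C2 fails to dominate C1 at s2 (-4<3).
C3 fails to dominate C1 at s2 (-1<3).
C4 fails to dominate C1 at s2 (-5<3).
C5 fails to dominate C1 at s2 (0<3).
No single strategy dominates all the others.

none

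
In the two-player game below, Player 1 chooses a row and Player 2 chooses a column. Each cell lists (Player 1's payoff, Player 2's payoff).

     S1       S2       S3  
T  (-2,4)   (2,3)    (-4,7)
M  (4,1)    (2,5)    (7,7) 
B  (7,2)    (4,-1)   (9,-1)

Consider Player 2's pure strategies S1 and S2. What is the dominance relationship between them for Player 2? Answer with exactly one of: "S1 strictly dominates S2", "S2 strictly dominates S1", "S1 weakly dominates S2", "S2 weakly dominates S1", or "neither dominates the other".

Compare S1 to S2 across every action of Player 1: T: 4>3, M: 1<5, B: 2>-1.
S1 does better at T, B but worse at M; neither strategy dominates the other.

neither dominates the other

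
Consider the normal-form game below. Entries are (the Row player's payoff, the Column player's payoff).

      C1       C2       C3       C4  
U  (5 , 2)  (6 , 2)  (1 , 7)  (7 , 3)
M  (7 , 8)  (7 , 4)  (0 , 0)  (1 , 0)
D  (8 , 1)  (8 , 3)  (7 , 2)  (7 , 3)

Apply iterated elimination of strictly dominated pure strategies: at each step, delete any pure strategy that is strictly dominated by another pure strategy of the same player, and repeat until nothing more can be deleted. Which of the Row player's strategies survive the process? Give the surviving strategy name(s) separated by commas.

Row M is eliminated: D beats it against every remaining column (C1: 8>7, C2: 8>7, C3: 7>0, C4: 7>1).
The Column player's strategy C1 is strictly dominated by C3 (U: 7>2, D: 2>1) and is removed.
Among the remaining strategies, none is strictly dominated by another pure strategy of the same player, so the elimination stops.
Surviving strategies — the Row player: {U, D}; the Column player: {C2, C3, C4}.

U, D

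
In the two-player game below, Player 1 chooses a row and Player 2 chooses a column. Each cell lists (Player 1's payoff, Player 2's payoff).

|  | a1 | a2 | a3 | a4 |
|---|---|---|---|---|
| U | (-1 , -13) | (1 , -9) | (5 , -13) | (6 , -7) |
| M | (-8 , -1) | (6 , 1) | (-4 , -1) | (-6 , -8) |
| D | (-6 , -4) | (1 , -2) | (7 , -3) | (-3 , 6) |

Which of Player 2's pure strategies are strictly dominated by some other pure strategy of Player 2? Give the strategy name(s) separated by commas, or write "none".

a2 strictly dominates a1 — U: -9>-13, M: 1>-1, D: -2>-4.
Nothing dominates a2: a1 at U (-9>-13); a3 at U (-9>-13); a4 at M (1>-8).
a3 is strictly dominated by a2 (U: -9>-13, M: 1>-1, D: -2>-3).
a4 is not dominated — it holds its own against a1 at U (-7>-13); a2 at U (-7>-9); a3 at U (-7>-13).

a1, a3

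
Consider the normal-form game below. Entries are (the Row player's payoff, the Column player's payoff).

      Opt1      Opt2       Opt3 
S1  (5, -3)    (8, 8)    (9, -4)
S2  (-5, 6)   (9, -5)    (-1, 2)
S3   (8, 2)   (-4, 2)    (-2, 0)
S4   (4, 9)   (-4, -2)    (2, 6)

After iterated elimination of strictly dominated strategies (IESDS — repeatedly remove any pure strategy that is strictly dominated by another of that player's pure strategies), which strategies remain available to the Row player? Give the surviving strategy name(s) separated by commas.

S1, S2, S3

For the Row player, S1 strictly dominates S4 on the remaining columns (Opt1: 5>4, Opt2: 8>-4, Opt3: 9>2); eliminate S4.
Column Opt3 is eliminated: Opt1 beats it against every remaining row (S1: -3>-4, S2: 6>2, S3: 2>0).
Among the remaining strategies, none is strictly dominated by another pure strategy of the same player, so the elimination stops.
Surviving strategies — the Row player: {S1, S2, S3}; the Column player: {Opt1, Opt2}.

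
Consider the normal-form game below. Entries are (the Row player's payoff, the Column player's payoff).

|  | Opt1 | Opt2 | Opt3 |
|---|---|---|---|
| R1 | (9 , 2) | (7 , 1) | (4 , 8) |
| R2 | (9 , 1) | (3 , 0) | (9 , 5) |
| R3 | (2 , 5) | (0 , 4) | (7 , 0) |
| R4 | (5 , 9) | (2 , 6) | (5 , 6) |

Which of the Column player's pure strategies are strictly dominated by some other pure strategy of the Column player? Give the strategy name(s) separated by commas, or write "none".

Nothing dominates Opt1: Opt2 at R1 (2>1); Opt3 at R3 (5>0).
Opt2 is strictly dominated by Opt1 (R1: 2>1, R2: 1>0, R3: 5>4, R4: 9>6).
Opt3: no other strategy beats it everywhere (Opt1 at R1 (8>2); Opt2 at R1 (8>1)).

Opt2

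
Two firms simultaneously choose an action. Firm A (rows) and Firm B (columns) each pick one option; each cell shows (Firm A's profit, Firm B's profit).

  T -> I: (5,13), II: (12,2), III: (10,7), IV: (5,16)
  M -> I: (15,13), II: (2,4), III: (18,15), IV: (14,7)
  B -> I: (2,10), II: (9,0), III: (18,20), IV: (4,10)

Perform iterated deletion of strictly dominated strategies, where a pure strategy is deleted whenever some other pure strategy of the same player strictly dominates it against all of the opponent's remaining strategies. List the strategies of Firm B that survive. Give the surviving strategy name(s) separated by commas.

III

Firm B's strategy II is strictly dominated by I (T: 13>2, M: 13>4, B: 10>0) and is removed.
For Firm A, M strictly dominates T on the remaining columns (I: 15>5, III: 18>10, IV: 14>5); eliminate T.
Firm B's strategy I is strictly dominated by III (M: 15>13, B: 20>10) and is removed.
Firm B's strategy IV is strictly dominated by III (M: 15>7, B: 20>10) and is removed.
Among the remaining strategies, none is strictly dominated by another pure strategy of the same player, so the elimination stops.
Surviving strategies — Firm A: {M, B}; Firm B: {III}.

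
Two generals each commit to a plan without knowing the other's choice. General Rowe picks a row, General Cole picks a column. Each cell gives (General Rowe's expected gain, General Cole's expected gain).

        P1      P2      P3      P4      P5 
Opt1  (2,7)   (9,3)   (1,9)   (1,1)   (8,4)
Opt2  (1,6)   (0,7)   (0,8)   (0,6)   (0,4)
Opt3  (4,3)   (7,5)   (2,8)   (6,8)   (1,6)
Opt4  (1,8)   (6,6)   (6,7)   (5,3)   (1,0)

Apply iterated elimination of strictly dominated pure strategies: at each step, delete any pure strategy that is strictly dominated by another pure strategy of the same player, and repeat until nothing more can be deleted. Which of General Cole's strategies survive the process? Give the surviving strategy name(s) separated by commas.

P1, P3, P4

Row Opt2 is eliminated: Opt1 beats it against every remaining column (P1: 2>1, P2: 9>0, P3: 1>0, P4: 1>0, P5: 8>0).
For General Cole, P3 strictly dominates P2 on the remaining rows (Opt1: 9>3, Opt3: 8>5, Opt4: 7>6); eliminate P2.
For General Cole, P3 strictly dominates P5 on the remaining rows (Opt1: 9>4, Opt3: 8>6, Opt4: 7>0); eliminate P5.
For General Rowe, Opt3 strictly dominates Opt1 on the remaining columns (P1: 4>2, P3: 2>1, P4: 6>1); eliminate Opt1.
Among the remaining strategies, none is strictly dominated by another pure strategy of the same player, so the elimination stops.
Surviving strategies — General Rowe: {Opt3, Opt4}; General Cole: {P1, P3, P4}.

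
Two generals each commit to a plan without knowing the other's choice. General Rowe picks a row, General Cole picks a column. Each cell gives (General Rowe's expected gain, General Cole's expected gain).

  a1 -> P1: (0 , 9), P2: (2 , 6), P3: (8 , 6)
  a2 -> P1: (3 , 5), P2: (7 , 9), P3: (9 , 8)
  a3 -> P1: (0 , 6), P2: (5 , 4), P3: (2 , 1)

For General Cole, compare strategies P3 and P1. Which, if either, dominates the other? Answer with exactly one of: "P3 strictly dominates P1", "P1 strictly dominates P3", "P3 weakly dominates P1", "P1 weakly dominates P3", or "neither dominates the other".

P3's payoffs vs P1's, by General Rowe's action — a1: 6<9, a2: 8>5, a3: 1<6.
P3 does better at a2 but worse at a1, a3; neither strategy dominates the other.

neither dominates the other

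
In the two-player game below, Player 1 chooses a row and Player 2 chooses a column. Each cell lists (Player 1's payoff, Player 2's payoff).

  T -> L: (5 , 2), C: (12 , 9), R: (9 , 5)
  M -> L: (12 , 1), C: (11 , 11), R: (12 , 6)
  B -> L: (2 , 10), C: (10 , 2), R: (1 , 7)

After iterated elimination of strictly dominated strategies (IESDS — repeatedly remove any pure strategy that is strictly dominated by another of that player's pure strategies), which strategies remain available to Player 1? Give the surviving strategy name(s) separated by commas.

Row B is eliminated: T beats it against every remaining column (L: 5>2, C: 12>10, R: 9>1).
Player 2's strategy L is strictly dominated by C (T: 9>2, M: 11>1) and is removed.
Player 2's strategy R is strictly dominated by C (T: 9>5, M: 11>6) and is removed.
For Player 1, T strictly dominates M on the remaining columns (C: 12>11); eliminate M.
Among the remaining strategies, none is strictly dominated by another pure strategy of the same player, so the elimination stops.
Surviving strategies — Player 1: {T}; Player 2: {C}.

T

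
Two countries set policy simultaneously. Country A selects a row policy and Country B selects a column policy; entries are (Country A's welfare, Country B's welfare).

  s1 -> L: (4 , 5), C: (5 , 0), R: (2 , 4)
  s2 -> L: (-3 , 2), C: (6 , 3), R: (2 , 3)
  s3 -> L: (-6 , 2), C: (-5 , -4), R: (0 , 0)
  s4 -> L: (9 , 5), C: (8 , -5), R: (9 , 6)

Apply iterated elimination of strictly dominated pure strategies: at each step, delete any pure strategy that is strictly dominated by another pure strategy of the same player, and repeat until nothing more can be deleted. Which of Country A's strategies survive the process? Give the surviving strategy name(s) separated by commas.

s4

Row s1 is eliminated: s4 beats it against every remaining column (L: 9>4, C: 8>5, R: 9>2).
Country A's strategy s2 is strictly dominated by s4 (L: 9>-3, C: 8>6, R: 9>2) and is removed.
Row s3 is eliminated: s4 beats it against every remaining column (L: 9>-6, C: 8>-5, R: 9>0).
Column L is eliminated: R beats it against every remaining row (s4: 6>5).
For Country B, R strictly dominates C on the remaining rows (s4: 6>-5); eliminate C.
Among the remaining strategies, none is strictly dominated by another pure strategy of the same player, so the elimination stops.
Surviving strategies — Country A: {s4}; Country B: {R}.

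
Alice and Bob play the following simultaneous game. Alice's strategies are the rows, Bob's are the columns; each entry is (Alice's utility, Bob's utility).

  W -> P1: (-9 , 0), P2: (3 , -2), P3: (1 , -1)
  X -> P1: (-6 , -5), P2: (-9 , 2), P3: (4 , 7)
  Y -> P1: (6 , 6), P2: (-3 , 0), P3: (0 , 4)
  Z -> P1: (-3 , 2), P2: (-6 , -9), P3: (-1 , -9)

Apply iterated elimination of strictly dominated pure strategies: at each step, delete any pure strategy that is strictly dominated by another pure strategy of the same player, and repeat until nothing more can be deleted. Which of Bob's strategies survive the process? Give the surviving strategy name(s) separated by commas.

Row Z is eliminated: Y beats it against every remaining column (P1: 6>-3, P2: -3>-6, P3: 0>-1).
Bob's strategy P2 is strictly dominated by P3 (W: -1>-2, X: 7>2, Y: 4>0) and is removed.
For Alice, X strictly dominates W on the remaining columns (P1: -6>-9, P3: 4>1); eliminate W.
Among the remaining strategies, none is strictly dominated by another pure strategy of the same player, so the elimination stops.
Surviving strategies — Alice: {X, Y}; Bob: {P1, P3}.

P1, P3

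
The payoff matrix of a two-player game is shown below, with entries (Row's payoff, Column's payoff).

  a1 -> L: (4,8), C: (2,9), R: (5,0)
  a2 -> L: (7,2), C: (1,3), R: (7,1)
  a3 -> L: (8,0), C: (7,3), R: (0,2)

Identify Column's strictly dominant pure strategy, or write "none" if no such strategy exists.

C

C vs L: a1: 9>8, a2: 3>2, a3: 3>0.
C vs R: a1: 9>0, a2: 3>1, a3: 3>2.
C strictly beats every other strategy against every opponent action, so it is strictly dominant.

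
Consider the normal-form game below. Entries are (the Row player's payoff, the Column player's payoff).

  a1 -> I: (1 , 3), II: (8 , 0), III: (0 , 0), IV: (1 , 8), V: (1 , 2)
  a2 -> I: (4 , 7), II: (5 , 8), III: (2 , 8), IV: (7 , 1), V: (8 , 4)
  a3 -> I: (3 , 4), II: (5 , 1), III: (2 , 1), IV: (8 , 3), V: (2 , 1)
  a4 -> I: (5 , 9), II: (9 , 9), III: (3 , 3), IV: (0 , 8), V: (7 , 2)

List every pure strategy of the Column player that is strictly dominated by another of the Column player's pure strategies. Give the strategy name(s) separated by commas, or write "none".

V

I: no other strategy beats it everywhere (II at a1 (3>0); III at a1 (3>0); IV at a2 (7>1); V at a1 (3>2)).
Nothing dominates II: I at a2 (8>7); III at a1 (0=0); IV at a2 (8>1); V at a2 (8>4).
III: no other strategy beats it everywhere (I at a2 (8>7); II at a1 (0=0); IV at a2 (8>1); V at a2 (8>4)).
Nothing dominates IV: I at a1 (8>3); II at a1 (8>0); III at a1 (8>0); V at a1 (8>2).
I strictly dominates V — a1: 3>2, a2: 7>4, a3: 4>1, a4: 9>2.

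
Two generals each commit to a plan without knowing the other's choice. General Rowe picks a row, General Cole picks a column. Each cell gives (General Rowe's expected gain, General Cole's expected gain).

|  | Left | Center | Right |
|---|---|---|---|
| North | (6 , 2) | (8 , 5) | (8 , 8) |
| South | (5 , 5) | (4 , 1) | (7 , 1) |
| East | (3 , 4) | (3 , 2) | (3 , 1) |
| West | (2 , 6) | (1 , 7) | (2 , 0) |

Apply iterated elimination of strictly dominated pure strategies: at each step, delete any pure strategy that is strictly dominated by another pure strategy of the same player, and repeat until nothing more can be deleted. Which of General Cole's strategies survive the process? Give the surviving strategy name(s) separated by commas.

For General Rowe, North strictly dominates South on the remaining columns (Left: 6>5, Center: 8>4, Right: 8>7); eliminate South.
General Rowe's strategy East is strictly dominated by North (Left: 6>3, Center: 8>3, Right: 8>3) and is removed.
Row West is eliminated: North beats it against every remaining column (Left: 6>2, Center: 8>1, Right: 8>2).
For General Cole, Center strictly dominates Left on the remaining rows (North: 5>2); eliminate Left.
For General Cole, Right strictly dominates Center on the remaining rows (North: 8>5); eliminate Center.
Among the remaining strategies, none is strictly dominated by another pure strategy of the same player, so the elimination stops.
Surviving strategies — General Rowe: {North}; General Cole: {Right}.

Right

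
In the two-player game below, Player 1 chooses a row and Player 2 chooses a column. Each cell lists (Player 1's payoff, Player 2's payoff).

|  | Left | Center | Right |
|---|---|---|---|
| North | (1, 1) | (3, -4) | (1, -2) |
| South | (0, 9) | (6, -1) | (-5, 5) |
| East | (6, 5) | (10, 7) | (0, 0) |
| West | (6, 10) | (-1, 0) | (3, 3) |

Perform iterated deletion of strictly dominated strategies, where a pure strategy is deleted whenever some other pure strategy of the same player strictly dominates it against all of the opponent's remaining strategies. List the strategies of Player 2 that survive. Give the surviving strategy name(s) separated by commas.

Row South is eliminated: East beats it against every remaining column (Left: 6>0, Center: 10>6, Right: 0>-5).
For Player 2, Left strictly dominates Right on the remaining rows (North: 1>-2, East: 5>0, West: 10>3); eliminate Right.
Player 1's strategy North is strictly dominated by East (Left: 6>1, Center: 10>3) and is removed.
Among the remaining strategies, none is strictly dominated by another pure strategy of the same player, so the elimination stops.
Surviving strategies — Player 1: {East, West}; Player 2: {Left, Center}.

Left, Center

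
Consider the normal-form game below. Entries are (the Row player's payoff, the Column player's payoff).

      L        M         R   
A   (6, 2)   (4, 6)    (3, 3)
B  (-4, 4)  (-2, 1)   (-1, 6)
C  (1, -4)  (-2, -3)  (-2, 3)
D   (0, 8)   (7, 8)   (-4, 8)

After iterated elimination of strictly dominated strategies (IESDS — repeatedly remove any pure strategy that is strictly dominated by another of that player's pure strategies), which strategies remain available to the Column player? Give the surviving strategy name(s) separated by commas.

L, M, R

For the Row player, A strictly dominates B on the remaining columns (L: 6>-4, M: 4>-2, R: 3>-1); eliminate B.
For the Row player, A strictly dominates C on the remaining columns (L: 6>1, M: 4>-2, R: 3>-2); eliminate C.
Among the remaining strategies, none is strictly dominated by another pure strategy of the same player, so the elimination stops.
Surviving strategies — the Row player: {A, D}; the Column player: {L, M, R}.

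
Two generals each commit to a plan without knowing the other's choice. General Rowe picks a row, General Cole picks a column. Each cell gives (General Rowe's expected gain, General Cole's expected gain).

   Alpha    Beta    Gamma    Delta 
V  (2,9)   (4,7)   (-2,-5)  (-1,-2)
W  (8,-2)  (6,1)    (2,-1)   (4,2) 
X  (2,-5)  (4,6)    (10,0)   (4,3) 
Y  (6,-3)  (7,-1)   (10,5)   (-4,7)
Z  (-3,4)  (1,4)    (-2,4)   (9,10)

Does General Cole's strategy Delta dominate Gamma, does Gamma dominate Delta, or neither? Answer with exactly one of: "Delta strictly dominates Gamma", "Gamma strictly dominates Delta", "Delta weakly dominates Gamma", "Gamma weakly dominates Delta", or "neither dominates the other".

Delta strictly dominates Gamma

Compare Delta to Gamma across every action of General Rowe: V: -2>-5, W: 2>-1, X: 3>0, Y: 7>5, Z: 10>4.
Every comparison favours Delta, so Delta strictly dominates Gamma.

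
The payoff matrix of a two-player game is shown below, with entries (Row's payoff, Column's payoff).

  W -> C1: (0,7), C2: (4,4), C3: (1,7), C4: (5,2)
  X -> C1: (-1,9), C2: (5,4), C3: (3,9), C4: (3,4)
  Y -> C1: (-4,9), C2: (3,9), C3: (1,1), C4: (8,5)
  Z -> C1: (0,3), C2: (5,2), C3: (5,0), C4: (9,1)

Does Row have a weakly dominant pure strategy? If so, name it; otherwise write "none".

Z

Z vs W: C1: 0=0, C2: 5>4, C3: 5>1, C4: 9>5.
Z vs X: C1: 0>-1, C2: 5=5, C3: 5>3, C4: 9>3.
Z vs Y: C1: 0>-4, C2: 5>3, C3: 5>1, C4: 9>8.
Z is at least as good as every other strategy against every opponent action, so it is weakly dominant.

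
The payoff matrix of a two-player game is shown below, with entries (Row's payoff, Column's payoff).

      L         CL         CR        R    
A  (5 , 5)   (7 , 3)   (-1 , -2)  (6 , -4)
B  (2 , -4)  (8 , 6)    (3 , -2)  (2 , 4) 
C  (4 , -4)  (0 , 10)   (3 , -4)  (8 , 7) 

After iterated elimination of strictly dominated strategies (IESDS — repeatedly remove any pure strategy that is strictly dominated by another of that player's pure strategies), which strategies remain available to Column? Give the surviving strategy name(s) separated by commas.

Column CR is eliminated: CL beats it against every remaining row (A: 3>-2, B: 6>-2, C: 10>-4).
Column R is eliminated: CL beats it against every remaining row (A: 3>-4, B: 6>4, C: 10>7).
For Row, A strictly dominates C on the remaining columns (L: 5>4, CL: 7>0); eliminate C.
Among the remaining strategies, none is strictly dominated by another pure strategy of the same player, so the elimination stops.
Surviving strategies — Row: {A, B}; Column: {L, CL}.

L, CL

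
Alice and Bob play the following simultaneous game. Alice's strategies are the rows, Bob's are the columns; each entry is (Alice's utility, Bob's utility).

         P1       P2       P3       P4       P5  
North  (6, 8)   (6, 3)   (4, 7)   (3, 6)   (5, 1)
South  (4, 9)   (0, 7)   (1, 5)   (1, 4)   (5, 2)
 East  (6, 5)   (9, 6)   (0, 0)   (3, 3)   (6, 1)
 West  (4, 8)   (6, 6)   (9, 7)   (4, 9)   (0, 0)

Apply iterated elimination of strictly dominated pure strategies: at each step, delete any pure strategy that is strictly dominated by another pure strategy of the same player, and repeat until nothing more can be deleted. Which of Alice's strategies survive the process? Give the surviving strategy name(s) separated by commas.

For Bob, P1 strictly dominates P3 on the remaining rows (North: 8>7, South: 9>5, East: 5>0, West: 8>7); eliminate P3.
For Alice, East strictly dominates South on the remaining columns (P1: 6>4, P2: 9>0, P4: 3>1, P5: 6>5); eliminate South.
Column P5 is eliminated: P1 beats it against every remaining row (North: 8>1, East: 5>1, West: 8>0).
Among the remaining strategies, none is strictly dominated by another pure strategy of the same player, so the elimination stops.
Surviving strategies — Alice: {North, East, West}; Bob: {P1, P2, P4}.

North, East, West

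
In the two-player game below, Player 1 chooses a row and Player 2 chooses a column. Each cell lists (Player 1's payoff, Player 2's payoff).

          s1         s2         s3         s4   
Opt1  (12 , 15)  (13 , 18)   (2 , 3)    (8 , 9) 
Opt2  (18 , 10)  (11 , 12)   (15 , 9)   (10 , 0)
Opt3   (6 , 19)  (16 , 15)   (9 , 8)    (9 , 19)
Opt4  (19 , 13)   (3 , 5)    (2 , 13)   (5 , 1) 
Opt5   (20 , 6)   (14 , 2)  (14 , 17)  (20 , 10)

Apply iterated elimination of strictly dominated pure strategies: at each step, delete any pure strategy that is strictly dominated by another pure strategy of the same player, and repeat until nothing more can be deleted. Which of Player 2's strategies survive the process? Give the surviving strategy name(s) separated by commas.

For Player 1, Opt5 strictly dominates Opt1 on the remaining columns (s1: 20>12, s2: 14>13, s3: 14>2, s4: 20>8); eliminate Opt1.
For Player 1, Opt5 strictly dominates Opt4 on the remaining columns (s1: 20>19, s2: 14>3, s3: 14>2, s4: 20>5); eliminate Opt4.
Among the remaining strategies, none is strictly dominated by another pure strategy of the same player, so the elimination stops.
Surviving strategies — Player 1: {Opt2, Opt3, Opt5}; Player 2: {s1, s2, s3, s4}.

s1, s2, s3, s4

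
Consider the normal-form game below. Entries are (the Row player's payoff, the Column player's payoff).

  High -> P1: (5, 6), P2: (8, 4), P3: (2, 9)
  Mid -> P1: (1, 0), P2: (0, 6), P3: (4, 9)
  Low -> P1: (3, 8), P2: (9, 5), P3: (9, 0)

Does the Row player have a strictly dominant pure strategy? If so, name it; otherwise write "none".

none

High fails to dominate Mid at P3 (2<4).
Mid fails to dominate High at P1 (1<5).
Low fails to dominate High at P1 (3<5).
No single strategy dominates all the others.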